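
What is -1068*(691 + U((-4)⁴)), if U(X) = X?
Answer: -1011396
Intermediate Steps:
-1068*(691 + U((-4)⁴)) = -1068*(691 + (-4)⁴) = -1068*(691 + 256) = -1068*947 = -1011396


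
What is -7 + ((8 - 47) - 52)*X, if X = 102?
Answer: -9289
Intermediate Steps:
-7 + ((8 - 47) - 52)*X = -7 + ((8 - 47) - 52)*102 = -7 + (-39 - 52)*102 = -7 - 91*102 = -7 - 9282 = -9289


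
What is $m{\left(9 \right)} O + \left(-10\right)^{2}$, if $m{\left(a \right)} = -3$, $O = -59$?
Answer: $277$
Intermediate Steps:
$m{\left(9 \right)} O + \left(-10\right)^{2} = \left(-3\right) \left(-59\right) + \left(-10\right)^{2} = 177 + 100 = 277$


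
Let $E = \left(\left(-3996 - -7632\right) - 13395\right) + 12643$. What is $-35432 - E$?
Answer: $-38316$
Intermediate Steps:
$E = 2884$ ($E = \left(\left(-3996 + 7632\right) - 13395\right) + 12643 = \left(3636 - 13395\right) + 12643 = -9759 + 12643 = 2884$)
$-35432 - E = -35432 - 2884 = -38316$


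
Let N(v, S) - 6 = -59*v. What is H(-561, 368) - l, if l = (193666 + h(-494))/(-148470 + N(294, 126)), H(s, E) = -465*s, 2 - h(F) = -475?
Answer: 43254219793/165810 ≈ 2.6087e+5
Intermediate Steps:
h(F) = 477 (h(F) = 2 - 1*(-475) = 2 + 475 = 477)
N(v, S) = 6 - 59*v
l = -194143/165810 (l = (193666 + 477)/(-148470 + (6 - 59*294)) = 194143/(-148470 + (6 - 17346)) = 194143/(-148470 - 17340) = 194143/(-165810) = 194143*(-1/165810) = -194143/165810 ≈ -1.1709)
H(-561, 368) - l = -465*(-561) - 1*(-194143/165810) = 260865 + 194143/165810 = 43254219793/165810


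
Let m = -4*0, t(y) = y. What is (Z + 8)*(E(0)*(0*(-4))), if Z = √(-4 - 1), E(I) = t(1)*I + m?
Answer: 0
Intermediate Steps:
m = 0
E(I) = I (E(I) = 1*I + 0 = I + 0 = I)
Z = I*√5 (Z = √(-5) = I*√5 ≈ 2.2361*I)
(Z + 8)*(E(0)*(0*(-4))) = (I*√5 + 8)*(0*(0*(-4))) = (8 + I*√5)*(0*0) = (8 + I*√5)*0 = 0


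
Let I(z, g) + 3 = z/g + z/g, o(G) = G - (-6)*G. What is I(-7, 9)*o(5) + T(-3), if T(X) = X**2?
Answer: -1354/9 ≈ -150.44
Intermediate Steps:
o(G) = 7*G (o(G) = G + 6*G = 7*G)
I(z, g) = -3 + 2*z/g (I(z, g) = -3 + (z/g + z/g) = -3 + 2*z/g)
I(-7, 9)*o(5) + T(-3) = (-3 + 2*(-7)/9)*(7*5) + (-3)**2 = (-3 + 2*(-7)*(1/9))*35 + 9 = (-3 - 14/9)*35 + 9 = -41/9*35 + 9 = -1435/9 + 9 = -1354/9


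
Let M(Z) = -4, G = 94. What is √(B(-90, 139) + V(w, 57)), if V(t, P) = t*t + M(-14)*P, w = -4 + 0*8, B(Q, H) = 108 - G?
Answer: 3*I*√22 ≈ 14.071*I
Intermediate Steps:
B(Q, H) = 14 (B(Q, H) = 108 - 1*94 = 108 - 94 = 14)
w = -4 (w = -4 + 0 = -4)
V(t, P) = t² - 4*P (V(t, P) = t*t - 4*P = t² - 4*P)
√(B(-90, 139) + V(w, 57)) = √(14 + ((-4)² - 4*57)) = √(14 + (16 - 228)) = √(14 - 212) = √(-198) = 3*I*√22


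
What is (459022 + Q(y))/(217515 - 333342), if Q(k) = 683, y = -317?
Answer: -153235/38609 ≈ -3.9689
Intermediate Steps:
(459022 + Q(y))/(217515 - 333342) = (459022 + 683)/(217515 - 333342) = 459705/(-115827) = 459705*(-1/115827) = -153235/38609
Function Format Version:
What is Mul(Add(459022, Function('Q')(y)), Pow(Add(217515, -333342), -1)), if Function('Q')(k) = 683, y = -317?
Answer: Rational(-153235, 38609) ≈ -3.9689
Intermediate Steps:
Mul(Add(459022, Function('Q')(y)), Pow(Add(217515, -333342), -1)) = Mul(Add(459022, 683), Pow(Add(217515, -333342), -1)) = Mul(459705, Pow(-115827, -1)) = Mul(459705, Rational(-1, 115827)) = Rational(-153235, 38609)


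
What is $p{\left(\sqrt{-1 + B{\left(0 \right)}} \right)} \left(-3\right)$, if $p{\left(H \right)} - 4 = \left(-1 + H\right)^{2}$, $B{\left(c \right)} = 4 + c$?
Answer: $-24 + 6 \sqrt{3} \approx -13.608$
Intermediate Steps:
$p{\left(H \right)} = 4 + \left(-1 + H\right)^{2}$
$p{\left(\sqrt{-1 + B{\left(0 \right)}} \right)} \left(-3\right) = \left(4 + \left(-1 + \sqrt{-1 + \left(4 + 0\right)}\right)^{2}\right) \left(-3\right) = \left(4 + \left(-1 + \sqrt{-1 + 4}\right)^{2}\right) \left(-3\right) = \left(4 + \left(-1 + \sqrt{3}\right)^{2}\right) \left(-3\right) = -12 - 3 \left(-1 + \sqrt{3}\right)^{2}$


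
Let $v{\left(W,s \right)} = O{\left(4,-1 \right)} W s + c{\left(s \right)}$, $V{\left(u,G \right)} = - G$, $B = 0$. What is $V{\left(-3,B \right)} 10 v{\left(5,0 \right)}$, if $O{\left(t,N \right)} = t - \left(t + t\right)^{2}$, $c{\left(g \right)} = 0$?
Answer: $0$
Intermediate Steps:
$O{\left(t,N \right)} = t - 4 t^{2}$ ($O{\left(t,N \right)} = t - \left(2 t\right)^{2} = t - 4 t^{2}$)
$v{\left(W,s \right)} = - 60 W s$ ($v{\left(W,s \right)} = 4 \left(1 - 16\right) W s + 0 = 4 \left(-15\right) W s + 0 = - 60 W s + 0 = - 60 W s$)
$V{\left(-3,B \right)} 10 v{\left(5,0 \right)} = \left(-1\right) 0 \cdot 10 \left(\left(-60\right) 5 \cdot 0\right) = 0 \cdot 10 \cdot 0 = 0 \cdot 0 = 0$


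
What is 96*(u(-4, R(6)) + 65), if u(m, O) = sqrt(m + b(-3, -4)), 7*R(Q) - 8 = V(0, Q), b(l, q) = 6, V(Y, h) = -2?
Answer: 6240 + 96*sqrt(2) ≈ 6375.8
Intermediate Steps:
R(Q) = 6/7 (R(Q) = 8/7 + (1/7)*(-2) = 8/7 - 2/7 = 6/7)
u(m, O) = sqrt(6 + m) (u(m, O) = sqrt(m + 6) = sqrt(6 + m))
96*(u(-4, R(6)) + 65) = 96*(sqrt(6 - 4) + 65) = 96*(sqrt(2) + 65) = 96*(65 + sqrt(2)) = 6240 + 96*sqrt(2)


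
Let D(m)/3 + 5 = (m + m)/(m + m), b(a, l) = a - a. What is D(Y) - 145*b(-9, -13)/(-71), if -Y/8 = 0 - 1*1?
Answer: -12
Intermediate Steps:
b(a, l) = 0
Y = 8 (Y = -8*(0 - 1*1) = -8*(0 - 1) = -8*(-1) = 8)
D(m) = -12 (D(m) = -15 + 3*((m + m)/(m + m)) = -15 + 3*((2*m)/((2*m))) = -15 + 3*((2*m)*(1/(2*m))) = -15 + 3*1 = -15 + 3 = -12)
D(Y) - 145*b(-9, -13)/(-71) = -12 - 0/(-71) = -12 - 0*(-1)/71 = -12 - 145*0 = -12 + 0 = -12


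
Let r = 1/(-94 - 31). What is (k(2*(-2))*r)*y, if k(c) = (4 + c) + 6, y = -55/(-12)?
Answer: -11/50 ≈ -0.22000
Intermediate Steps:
y = 55/12 (y = -55*(-1/12) = 55/12 ≈ 4.5833)
r = -1/125 (r = 1/(-125) = -1/125 ≈ -0.0080000)
k(c) = 10 + c
(k(2*(-2))*r)*y = ((10 + 2*(-2))*(-1/125))*(55/12) = ((10 - 4)*(-1/125))*(55/12) = (6*(-1/125))*(55/12) = -6/125*55/12 = -11/50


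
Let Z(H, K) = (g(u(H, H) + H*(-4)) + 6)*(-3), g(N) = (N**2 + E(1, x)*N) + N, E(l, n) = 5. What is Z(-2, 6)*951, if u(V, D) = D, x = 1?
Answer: -222534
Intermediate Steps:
g(N) = N**2 + 6*N (g(N) = (N**2 + 5*N) + N = N**2 + 6*N)
Z(H, K) = -18 + 9*H*(6 - 3*H) (Z(H, K) = ((H + H*(-4))*(6 + (H + H*(-4))) + 6)*(-3) = ((H - 4*H)*(6 + (H - 4*H)) + 6)*(-3) = ((-3*H)*(6 - 3*H) + 6)*(-3) = (-3*H*(6 - 3*H) + 6)*(-3) = (6 - 3*H*(6 - 3*H))*(-3) = -18 + 9*H*(6 - 3*H))
Z(-2, 6)*951 = (-18 + 27*(-2)*(2 - 1*(-2)))*951 = (-18 + 27*(-2)*(2 + 2))*951 = (-18 + 27*(-2)*4)*951 = (-18 - 216)*951 = -234*951 = -222534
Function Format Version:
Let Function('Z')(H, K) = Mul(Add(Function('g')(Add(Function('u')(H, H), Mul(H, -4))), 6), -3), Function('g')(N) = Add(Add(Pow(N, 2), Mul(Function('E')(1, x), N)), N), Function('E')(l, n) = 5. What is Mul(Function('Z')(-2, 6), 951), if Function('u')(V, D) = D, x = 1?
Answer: -222534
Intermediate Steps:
Function('g')(N) = Add(Pow(N, 2), Mul(6, N)) (Function('g')(N) = Add(Add(Pow(N, 2), Mul(5, N)), N) = Add(Pow(N, 2), Mul(6, N)))
Function('Z')(H, K) = Add(-18, Mul(9, H, Add(6, Mul(-3, H)))) (Function('Z')(H, K) = Mul(Add(Mul(Add(H, Mul(H, -4)), Add(6, Add(H, Mul(H, -4)))), 6), -3) = Mul(Add(Mul(Add(H, Mul(-4, H)), Add(6, Add(H, Mul(-4, H)))), 6), -3) = Mul(Add(Mul(Mul(-3, H), Add(6, Mul(-3, H))), 6), -3) = Mul(Add(Mul(-3, H, Add(6, Mul(-3, H))), 6), -3) = Mul(Add(6, Mul(-3, H, Add(6, Mul(-3, H)))), -3) = Add(-18, Mul(9, H, Add(6, Mul(-3, H)))))
Mul(Function('Z')(-2, 6), 951) = Mul(Add(-18, Mul(27, -2, Add(2, Mul(-1, -2)))), 951) = Mul(Add(-18, Mul(27, -2, Add(2, 2))), 951) = Mul(Add(-18, Mul(27, -2, 4)), 951) = Mul(Add(-18, -216), 951) = Mul(-234, 951) = -222534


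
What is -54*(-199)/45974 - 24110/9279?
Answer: -504360503/213296373 ≈ -2.3646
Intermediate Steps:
-54*(-199)/45974 - 24110/9279 = 10746*(1/45974) - 24110*1/9279 = 5373/22987 - 24110/9279 = -504360503/213296373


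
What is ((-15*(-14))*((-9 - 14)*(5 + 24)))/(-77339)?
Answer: 140070/77339 ≈ 1.8111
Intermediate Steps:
((-15*(-14))*((-9 - 14)*(5 + 24)))/(-77339) = (210*(-23*29))*(-1/77339) = (210*(-667))*(-1/77339) = -140070*(-1/77339) = 140070/77339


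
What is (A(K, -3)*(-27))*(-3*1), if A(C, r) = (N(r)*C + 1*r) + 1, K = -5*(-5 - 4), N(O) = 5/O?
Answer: -6237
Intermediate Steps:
K = 45 (K = -5*(-9) = 45)
A(C, r) = 1 + r + 5*C/r (A(C, r) = ((5/r)*C + 1*r) + 1 = (5*C/r + r) + 1 = (r + 5*C/r) + 1 = 1 + r + 5*C/r)
(A(K, -3)*(-27))*(-3*1) = ((1 - 3 + 5*45/(-3))*(-27))*(-3*1) = ((1 - 3 + 5*45*(-⅓))*(-27))*(-3) = ((1 - 3 - 75)*(-27))*(-3) = -77*(-27)*(-3) = 2079*(-3) = -6237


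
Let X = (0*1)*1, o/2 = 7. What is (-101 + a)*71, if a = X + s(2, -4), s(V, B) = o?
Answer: -6177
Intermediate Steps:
o = 14 (o = 2*7 = 14)
s(V, B) = 14
X = 0 (X = 0*1 = 0)
a = 14 (a = 0 + 14 = 14)
(-101 + a)*71 = (-101 + 14)*71 = -87*71 = -6177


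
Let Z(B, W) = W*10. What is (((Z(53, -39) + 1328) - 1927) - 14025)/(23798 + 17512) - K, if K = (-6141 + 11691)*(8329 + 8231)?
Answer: -1898359747507/20655 ≈ -9.1908e+7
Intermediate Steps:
Z(B, W) = 10*W
K = 91908000 (K = 5550*16560 = 91908000)
(((Z(53, -39) + 1328) - 1927) - 14025)/(23798 + 17512) - K = (((10*(-39) + 1328) - 1927) - 14025)/(23798 + 17512) - 1*91908000 = (((-390 + 1328) - 1927) - 14025)/41310 - 91908000 = ((938 - 1927) - 14025)*(1/41310) - 91908000 = (-989 - 14025)*(1/41310) - 91908000 = -15014*1/41310 - 91908000 = -7507/20655 - 91908000 = -1898359747507/20655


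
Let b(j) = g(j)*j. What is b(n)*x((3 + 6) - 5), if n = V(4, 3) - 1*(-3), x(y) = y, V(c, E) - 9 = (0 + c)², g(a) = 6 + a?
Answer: 3808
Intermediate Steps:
V(c, E) = 9 + c² (V(c, E) = 9 + (0 + c)² = 9 + c²)
n = 28 (n = (9 + 4²) - 1*(-3) = (9 + 16) + 3 = 25 + 3 = 28)
b(j) = j*(6 + j) (b(j) = (6 + j)*j = j*(6 + j))
b(n)*x((3 + 6) - 5) = (28*(6 + 28))*((3 + 6) - 5) = (28*34)*(9 - 5) = 952*4 = 3808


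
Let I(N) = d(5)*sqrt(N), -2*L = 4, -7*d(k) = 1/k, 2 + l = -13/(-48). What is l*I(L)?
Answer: 83*I*sqrt(2)/1680 ≈ 0.069869*I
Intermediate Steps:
l = -83/48 (l = -2 - 13/(-48) = -2 - 13*(-1/48) = -2 + 13/48 = -83/48 ≈ -1.7292)
d(k) = -1/(7*k)
L = -2 (L = -1/2*4 = -2)
I(N) = -sqrt(N)/35 (I(N) = (-1/7/5)*sqrt(N) = (-1/7*1/5)*sqrt(N) = -sqrt(N)/35)
l*I(L) = -(-83)*sqrt(-2)/1680 = -(-83)*I*sqrt(2)/1680 = 83*I*sqrt(2)/1680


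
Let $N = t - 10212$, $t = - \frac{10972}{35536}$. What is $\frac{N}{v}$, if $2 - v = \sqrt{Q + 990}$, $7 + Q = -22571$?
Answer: $- \frac{90726151}{95911664} - \frac{90726151 i \sqrt{5397}}{95911664} \approx -0.94593 - 69.492 i$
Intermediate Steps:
$t = - \frac{2743}{8884}$ ($t = \left(-10972\right) \frac{1}{35536} = - \frac{2743}{8884} \approx -0.30876$)
$Q = -22578$ ($Q = -7 - 22571 = -22578$)
$v = 2 - 2 i \sqrt{5397}$ ($v = 2 - \sqrt{-22578 + 990} = 2 - \sqrt{-21588} = 2 - 2 i \sqrt{5397} \approx 2.0 - 146.93 i$)
$N = - \frac{90726151}{8884}$ ($N = - \frac{2743}{8884} - 10212 = - \frac{90726151}{8884} \approx -10212.0$)
$\frac{N}{v} = - \frac{90726151}{8884 \left(2 - 2 i \sqrt{5397}\right)}$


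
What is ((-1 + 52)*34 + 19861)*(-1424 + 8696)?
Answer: 157038840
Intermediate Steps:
((-1 + 52)*34 + 19861)*(-1424 + 8696) = (51*34 + 19861)*7272 = (1734 + 19861)*7272 = 21595*7272 = 157038840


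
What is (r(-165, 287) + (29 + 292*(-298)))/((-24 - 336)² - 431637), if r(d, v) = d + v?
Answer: 28955/100679 ≈ 0.28760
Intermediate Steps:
(r(-165, 287) + (29 + 292*(-298)))/((-24 - 336)² - 431637) = ((-165 + 287) + (29 + 292*(-298)))/((-24 - 336)² - 431637) = (122 + (29 - 87016))/((-360)² - 431637) = (122 - 86987)/(129600 - 431637) = -86865/(-302037) = -86865*(-1/302037) = 28955/100679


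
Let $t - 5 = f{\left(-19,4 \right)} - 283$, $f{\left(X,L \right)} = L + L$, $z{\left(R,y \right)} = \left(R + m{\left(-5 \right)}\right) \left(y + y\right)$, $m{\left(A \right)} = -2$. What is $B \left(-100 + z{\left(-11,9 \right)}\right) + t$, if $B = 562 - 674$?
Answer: $37138$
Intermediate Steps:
$z{\left(R,y \right)} = 2 y \left(-2 + R\right)$ ($z{\left(R,y \right)} = \left(R - 2\right) \left(y + y\right) = \left(-2 + R\right) 2 y = 2 y \left(-2 + R\right)$)
$f{\left(X,L \right)} = 2 L$
$t = -270$ ($t = 5 + \left(2 \cdot 4 - 283\right) = 5 + \left(8 - 283\right) = 5 - 275 = -270$)
$B = -112$
$B \left(-100 + z{\left(-11,9 \right)}\right) + t = - 112 \left(-100 + 2 \cdot 9 \left(-2 - 11\right)\right) - 270 = - 112 \left(-100 + 2 \cdot 9 \left(-13\right)\right) - 270 = - 112 \left(-100 - 234\right) - 270 = \left(-112\right) \left(-334\right) - 270 = 37408 - 270 = 37138$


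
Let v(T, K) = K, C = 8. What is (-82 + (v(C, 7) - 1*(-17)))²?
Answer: 3364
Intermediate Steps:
(-82 + (v(C, 7) - 1*(-17)))² = (-82 + (7 - 1*(-17)))² = (-82 + (7 + 17))² = (-82 + 24)² = (-58)² = 3364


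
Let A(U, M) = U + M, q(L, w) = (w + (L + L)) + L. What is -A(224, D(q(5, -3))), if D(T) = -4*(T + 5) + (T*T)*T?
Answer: -1884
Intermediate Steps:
q(L, w) = w + 3*L (q(L, w) = (w + 2*L) + L = w + 3*L)
D(T) = -20 + T³ - 4*T (D(T) = -4*(5 + T) + T²*T = (-20 - 4*T) + T³ = -20 + T³ - 4*T)
A(U, M) = M + U
-A(224, D(q(5, -3))) = -((-20 + (-3 + 3*5)³ - 4*(-3 + 3*5)) + 224) = -((-20 + (-3 + 15)³ - 4*(-3 + 15)) + 224) = -((-20 + 12³ - 4*12) + 224) = -((-20 + 1728 - 48) + 224) = -(1660 + 224) = -1*1884 = -1884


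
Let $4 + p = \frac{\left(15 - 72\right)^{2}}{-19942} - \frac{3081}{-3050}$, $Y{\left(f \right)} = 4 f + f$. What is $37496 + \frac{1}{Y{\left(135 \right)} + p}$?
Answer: $\frac{383057575923823}{10215957988} \approx 37496.0$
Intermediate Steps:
$Y{\left(f \right)} = 5 f$
$p = - \frac{47940137}{15205775}$ ($p = -4 + \left(\frac{\left(15 - 72\right)^{2}}{-19942} - \frac{3081}{-3050}\right) = -4 + \left(\left(15 - 72\right)^{2} \left(- \frac{1}{19942}\right) - - \frac{3081}{3050}\right) = -4 + \left(\left(-57\right)^{2} \left(- \frac{1}{19942}\right) + \frac{3081}{3050}\right) = -4 + \left(3249 \left(- \frac{1}{19942}\right) + \frac{3081}{3050}\right) = -4 + \left(- \frac{3249}{19942} + \frac{3081}{3050}\right) = -4 + \frac{12882963}{15205775} = - \frac{47940137}{15205775} \approx -3.1528$)
$37496 + \frac{1}{Y{\left(135 \right)} + p} = 37496 + \frac{1}{5 \cdot 135 - \frac{47940137}{15205775}} = 37496 + \frac{1}{675 - \frac{47940137}{15205775}} = 37496 + \frac{1}{\frac{10215957988}{15205775}} = 37496 + \frac{15205775}{10215957988} = \frac{383057575923823}{10215957988}$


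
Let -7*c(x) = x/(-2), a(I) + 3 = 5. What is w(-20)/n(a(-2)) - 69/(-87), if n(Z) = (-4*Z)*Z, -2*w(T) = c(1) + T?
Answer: 2213/12992 ≈ 0.17034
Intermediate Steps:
a(I) = 2 (a(I) = -3 + 5 = 2)
c(x) = x/14 (c(x) = -x/(7*(-2)) = -x*(-1)/(7*2) = -(-1)*x/14 = x/14)
w(T) = -1/28 - T/2 (w(T) = -((1/14)*1 + T)/2 = -(1/14 + T)/2 = -1/28 - T/2)
n(Z) = -4*Z²
w(-20)/n(a(-2)) - 69/(-87) = (-1/28 - ½*(-20))/((-4*2²)) - 69/(-87) = (-1/28 + 10)/((-4*4)) - 69*(-1/87) = (279/28)/(-16) + 23/29 = (279/28)*(-1/16) + 23/29 = -279/448 + 23/29 = 2213/12992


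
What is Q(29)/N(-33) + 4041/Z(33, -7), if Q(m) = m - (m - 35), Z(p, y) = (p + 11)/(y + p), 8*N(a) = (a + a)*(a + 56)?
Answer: 3624497/1518 ≈ 2387.7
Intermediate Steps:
N(a) = a*(56 + a)/4 (N(a) = ((a + a)*(a + 56))/8 = ((2*a)*(56 + a))/8 = (2*a*(56 + a))/8 = a*(56 + a)/4)
Z(p, y) = (11 + p)/(p + y)
Q(m) = 35 (Q(m) = m - (-35 + m) = m + (35 - m) = 35)
Q(29)/N(-33) + 4041/Z(33, -7) = 35/(((¼)*(-33)*(56 - 33))) + 4041/(((11 + 33)/(33 - 7))) = 35/(((¼)*(-33)*23)) + 4041/((44/26)) = 35/(-759/4) + 4041/(((1/26)*44)) = 35*(-4/759) + 4041/(22/13) = -140/759 + 4041*(13/22) = -140/759 + 52533/22 = 3624497/1518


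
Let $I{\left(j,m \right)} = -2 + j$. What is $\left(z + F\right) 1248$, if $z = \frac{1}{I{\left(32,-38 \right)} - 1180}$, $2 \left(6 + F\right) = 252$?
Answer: $\frac{86111376}{575} \approx 1.4976 \cdot 10^{5}$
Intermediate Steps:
$F = 120$ ($F = -6 + \frac{1}{2} \cdot 252 = -6 + 126 = 120$)
$z = - \frac{1}{1150}$ ($z = \frac{1}{\left(-2 + 32\right) - 1180} = \frac{1}{30 - 1180} = \frac{1}{-1150} = - \frac{1}{1150} \approx -0.00086956$)
$\left(z + F\right) 1248 = \left(- \frac{1}{1150} + 120\right) 1248 = \frac{137999}{1150} \cdot 1248 = \frac{86111376}{575}$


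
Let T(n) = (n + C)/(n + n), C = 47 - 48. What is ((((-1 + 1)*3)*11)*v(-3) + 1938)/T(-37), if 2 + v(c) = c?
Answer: 3774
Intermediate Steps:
C = -1
v(c) = -2 + c
T(n) = (-1 + n)/(2*n) (T(n) = (n - 1)/(n + n) = (-1 + n)/((2*n)) = (-1 + n)*(1/(2*n)) = (-1 + n)/(2*n))
((((-1 + 1)*3)*11)*v(-3) + 1938)/T(-37) = ((((-1 + 1)*3)*11)*(-2 - 3) + 1938)/(((½)*(-1 - 37)/(-37))) = (((0*3)*11)*(-5) + 1938)/(((½)*(-1/37)*(-38))) = ((0*11)*(-5) + 1938)/(19/37) = (0*(-5) + 1938)*(37/19) = (0 + 1938)*(37/19) = 1938*(37/19) = 3774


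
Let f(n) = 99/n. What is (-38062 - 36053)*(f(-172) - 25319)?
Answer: 322768379205/172 ≈ 1.8766e+9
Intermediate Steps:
(-38062 - 36053)*(f(-172) - 25319) = (-38062 - 36053)*(99/(-172) - 25319) = -74115*(99*(-1/172) - 25319) = -74115*(-99/172 - 25319) = -74115*(-4354967/172) = 322768379205/172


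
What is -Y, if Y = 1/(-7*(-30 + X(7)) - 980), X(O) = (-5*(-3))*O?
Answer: 1/1505 ≈ 0.00066445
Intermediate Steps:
X(O) = 15*O
Y = -1/1505 (Y = 1/(-7*(-30 + 15*7) - 980) = 1/(-7*(-30 + 105) - 980) = 1/(-7*75 - 980) = 1/(-525 - 980) = 1/(-1505) = -1/1505 ≈ -0.00066445)
-Y = -1*(-1/1505) = 1/1505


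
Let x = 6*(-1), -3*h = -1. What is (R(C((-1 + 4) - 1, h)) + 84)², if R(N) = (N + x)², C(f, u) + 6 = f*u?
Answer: 3655744/81 ≈ 45133.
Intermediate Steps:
h = ⅓ (h = -⅓*(-1) = ⅓ ≈ 0.33333)
x = -6
C(f, u) = -6 + f*u
R(N) = (-6 + N)² (R(N) = (N - 6)² = (-6 + N)²)
(R(C((-1 + 4) - 1, h)) + 84)² = ((-6 + (-6 + ((-1 + 4) - 1)*(⅓)))² + 84)² = ((-6 + (-6 + (3 - 1)*(⅓)))² + 84)² = ((-6 + (-6 + 2*(⅓)))² + 84)² = ((-6 + (-6 + ⅔))² + 84)² = ((-6 - 16/3)² + 84)² = ((-34/3)² + 84)² = (1156/9 + 84)² = (1912/9)² = 3655744/81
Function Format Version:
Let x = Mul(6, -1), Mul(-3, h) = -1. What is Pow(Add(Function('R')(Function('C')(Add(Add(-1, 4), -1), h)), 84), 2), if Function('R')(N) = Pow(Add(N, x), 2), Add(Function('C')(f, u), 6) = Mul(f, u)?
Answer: Rational(3655744, 81) ≈ 45133.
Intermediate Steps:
h = Rational(1, 3) (h = Mul(Rational(-1, 3), -1) = Rational(1, 3) ≈ 0.33333)
x = -6
Function('C')(f, u) = Add(-6, Mul(f, u))
Function('R')(N) = Pow(Add(-6, N), 2) (Function('R')(N) = Pow(Add(N, -6), 2) = Pow(Add(-6, N), 2))
Pow(Add(Function('R')(Function('C')(Add(Add(-1, 4), -1), h)), 84), 2) = Pow(Add(Pow(Add(-6, Add(-6, Mul(Add(Add(-1, 4), -1), Rational(1, 3)))), 2), 84), 2) = Pow(Add(Pow(Add(-6, Add(-6, Mul(Add(3, -1), Rational(1, 3)))), 2), 84), 2) = Pow(Add(Pow(Add(-6, Add(-6, Mul(2, Rational(1, 3)))), 2), 84), 2) = Pow(Add(Pow(Add(-6, Add(-6, Rational(2, 3))), 2), 84), 2) = Pow(Add(Pow(Add(-6, Rational(-16, 3)), 2), 84), 2) = Pow(Add(Pow(Rational(-34, 3), 2), 84), 2) = Pow(Add(Rational(1156, 9), 84), 2) = Pow(Rational(1912, 9), 2) = Rational(3655744, 81)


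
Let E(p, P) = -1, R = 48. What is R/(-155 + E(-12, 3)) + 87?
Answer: 1127/13 ≈ 86.692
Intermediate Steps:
R/(-155 + E(-12, 3)) + 87 = 48/(-155 - 1) + 87 = 48/(-156) + 87 = 48*(-1/156) + 87 = -4/13 + 87 = 1127/13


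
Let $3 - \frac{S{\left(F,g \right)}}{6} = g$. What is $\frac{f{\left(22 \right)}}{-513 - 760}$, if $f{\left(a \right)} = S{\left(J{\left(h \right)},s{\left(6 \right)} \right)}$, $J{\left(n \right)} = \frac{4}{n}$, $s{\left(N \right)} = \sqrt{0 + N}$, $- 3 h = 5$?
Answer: $- \frac{18}{1273} + \frac{6 \sqrt{6}}{1273} \approx -0.0025947$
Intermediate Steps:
$h = - \frac{5}{3}$ ($h = \left(- \frac{1}{3}\right) 5 = - \frac{5}{3} \approx -1.6667$)
$s{\left(N \right)} = \sqrt{N}$
$S{\left(F,g \right)} = 18 - 6 g$
$f{\left(a \right)} = 18 - 6 \sqrt{6}$
$\frac{f{\left(22 \right)}}{-513 - 760} = \frac{18 - 6 \sqrt{6}}{-513 - 760} = \frac{18 - 6 \sqrt{6}}{-1273} = - \frac{18 - 6 \sqrt{6}}{1273} = - \frac{18}{1273} + \frac{6 \sqrt{6}}{1273}$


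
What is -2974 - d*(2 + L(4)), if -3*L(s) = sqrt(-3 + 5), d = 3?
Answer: -2980 + sqrt(2) ≈ -2978.6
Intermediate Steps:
L(s) = -sqrt(2)/3 (L(s) = -sqrt(-3 + 5)/3 = -sqrt(2)/3)
-2974 - d*(2 + L(4)) = -2974 - 3*(2 - sqrt(2)/3) = -2974 - (6 - sqrt(2)) = -2974 + (-6 + sqrt(2)) = -2980 + sqrt(2)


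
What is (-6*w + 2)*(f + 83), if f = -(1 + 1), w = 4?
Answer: -1782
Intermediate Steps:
f = -2 (f = -1*2 = -2)
(-6*w + 2)*(f + 83) = (-6*4 + 2)*(-2 + 83) = (-24 + 2)*81 = -22*81 = -1782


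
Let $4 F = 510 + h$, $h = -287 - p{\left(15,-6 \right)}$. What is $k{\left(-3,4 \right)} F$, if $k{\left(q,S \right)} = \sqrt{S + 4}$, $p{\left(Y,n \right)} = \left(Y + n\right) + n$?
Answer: $110 \sqrt{2} \approx 155.56$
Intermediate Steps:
$p{\left(Y,n \right)} = Y + 2 n$
$h = -290$ ($h = -287 - \left(15 + 2 \left(-6\right)\right) = -287 - \left(15 - 12\right) = -287 - 3 = -290$)
$F = 55$ ($F = \frac{510 - 290}{4} = \frac{1}{4} \cdot 220 = 55$)
$k{\left(q,S \right)} = \sqrt{4 + S}$
$k{\left(-3,4 \right)} F = \sqrt{4 + 4} \cdot 55 = \sqrt{8} \cdot 55 = 2 \sqrt{2} \cdot 55 = 110 \sqrt{2}$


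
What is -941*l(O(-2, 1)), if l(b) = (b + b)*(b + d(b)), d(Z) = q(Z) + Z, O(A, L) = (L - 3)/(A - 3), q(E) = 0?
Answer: -15056/25 ≈ -602.24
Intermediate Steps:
O(A, L) = (-3 + L)/(-3 + A)
d(Z) = Z (d(Z) = 0 + Z = Z)
l(b) = 4*b² (l(b) = (b + b)*(b + b) = (2*b)*(2*b) = 4*b²)
-941*l(O(-2, 1)) = -3764*((-3 + 1)/(-3 - 2))² = -3764*(-2/(-5))² = -3764*(-⅕*(-2))² = -3764*(⅖)² = -3764*4/25 = -941*16/25 = -15056/25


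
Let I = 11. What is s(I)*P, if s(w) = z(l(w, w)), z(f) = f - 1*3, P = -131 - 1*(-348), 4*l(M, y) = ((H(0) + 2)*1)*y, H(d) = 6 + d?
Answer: 4123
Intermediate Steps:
l(M, y) = 2*y (l(M, y) = ((((6 + 0) + 2)*1)*y)/4 = (((6 + 2)*1)*y)/4 = ((8*1)*y)/4 = (8*y)/4 = 2*y)
P = 217 (P = -131 + 348 = 217)
z(f) = -3 + f (z(f) = f - 3 = -3 + f)
s(w) = -3 + 2*w
s(I)*P = (-3 + 2*11)*217 = (-3 + 22)*217 = 19*217 = 4123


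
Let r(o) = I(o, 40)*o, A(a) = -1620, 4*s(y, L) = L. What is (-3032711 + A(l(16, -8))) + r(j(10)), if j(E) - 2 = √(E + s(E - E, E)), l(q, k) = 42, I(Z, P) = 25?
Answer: -3034281 + 125*√2/2 ≈ -3.0342e+6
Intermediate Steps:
s(y, L) = L/4
j(E) = 2 + √5*√E/2 (j(E) = 2 + √(E + E/4) = 2 + √(5*E/4) = 2 + √5*√E/2)
r(o) = 25*o
(-3032711 + A(l(16, -8))) + r(j(10)) = (-3032711 - 1620) + 25*(2 + √5*√10/2) = -3034331 + 25*(2 + 5*√2/2) = -3034331 + (50 + 125*√2/2) = -3034281 + 125*√2/2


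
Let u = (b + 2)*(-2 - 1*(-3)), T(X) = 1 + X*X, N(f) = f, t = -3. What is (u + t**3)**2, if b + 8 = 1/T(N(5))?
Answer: 734449/676 ≈ 1086.5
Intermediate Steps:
T(X) = 1 + X**2
b = -207/26 (b = -8 + 1/(1 + 5**2) = -8 + 1/(1 + 25) = -8 + 1/26 = -207/26 ≈ -7.9615)
u = -155/26 (u = (-207/26 + 2)*(-2 - 1*(-3)) = -155*(-2 + 3)/26 = -155/26*1 = -155/26 ≈ -5.9615)
(u + t**3)**2 = (-155/26 + (-3)**3)**2 = (-155/26 - 27)**2 = (-857/26)**2 = 734449/676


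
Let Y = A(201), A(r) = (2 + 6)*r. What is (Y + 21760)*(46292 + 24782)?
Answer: 1660857232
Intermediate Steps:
A(r) = 8*r
Y = 1608 (Y = 8*201 = 1608)
(Y + 21760)*(46292 + 24782) = (1608 + 21760)*(46292 + 24782) = 23368*71074 = 1660857232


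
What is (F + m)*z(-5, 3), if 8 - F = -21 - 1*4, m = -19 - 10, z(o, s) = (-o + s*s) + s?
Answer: 68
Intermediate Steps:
z(o, s) = s + s² - o (z(o, s) = (-o + s²) + s = (s² - o) + s = s + s² - o)
m = -29
F = 33 (F = 8 - (-21 - 1*4) = 8 - (-21 - 4) = 8 - 1*(-25) = 8 + 25 = 33)
(F + m)*z(-5, 3) = (33 - 29)*(3 + 3² - 1*(-5)) = 4*(3 + 9 + 5) = 4*17 = 68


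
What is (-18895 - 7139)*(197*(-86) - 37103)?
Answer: 1407007530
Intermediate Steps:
(-18895 - 7139)*(197*(-86) - 37103) = -26034*(-16942 - 37103) = -26034*(-54045) = 1407007530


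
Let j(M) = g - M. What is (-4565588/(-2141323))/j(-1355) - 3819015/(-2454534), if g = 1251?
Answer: 1184578275928559/760944776816894 ≈ 1.5567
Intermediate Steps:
j(M) = 1251 - M
(-4565588/(-2141323))/j(-1355) - 3819015/(-2454534) = (-4565588/(-2141323))/(1251 - 1*(-1355)) - 3819015/(-2454534) = (-4565588*(-1/2141323))/(1251 + 1355) - 3819015*(-1/2454534) = (4565588/2141323)/2606 + 424335/272726 = (4565588/2141323)*(1/2606) + 424335/272726 = 2282794/2790143869 + 424335/272726 = 1184578275928559/760944776816894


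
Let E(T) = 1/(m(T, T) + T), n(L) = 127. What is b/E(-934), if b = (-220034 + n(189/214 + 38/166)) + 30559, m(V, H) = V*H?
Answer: -165002012856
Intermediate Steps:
m(V, H) = H*V
E(T) = 1/(T + T²) (E(T) = 1/(T*T + T) = 1/(T² + T) = 1/(T + T²))
b = -189348 (b = (-220034 + 127) + 30559 = -219907 + 30559 = -189348)
b/E(-934) = -189348/(1/((-934)*(1 - 934))) = -189348/((-1/934/(-933))) = -189348/((-1/934*(-1/933))) = -189348/1/871422 = -189348*871422 = -165002012856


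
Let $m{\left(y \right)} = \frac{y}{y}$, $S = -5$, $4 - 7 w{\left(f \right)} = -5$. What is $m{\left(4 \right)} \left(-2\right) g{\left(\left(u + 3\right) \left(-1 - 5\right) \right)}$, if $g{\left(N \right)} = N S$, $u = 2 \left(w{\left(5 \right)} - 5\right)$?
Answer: $\frac{1860}{7} \approx 265.71$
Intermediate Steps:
$w{\left(f \right)} = \frac{9}{7}$ ($w{\left(f \right)} = \frac{4}{7} - - \frac{5}{7} = \frac{4}{7} + \frac{5}{7} = \frac{9}{7}$)
$m{\left(y \right)} = 1$
$u = - \frac{52}{7}$ ($u = 2 \left(\frac{9}{7} - 5\right) = 2 \left(- \frac{26}{7}\right) = - \frac{52}{7} \approx -7.4286$)
$g{\left(N \right)} = - 5 N$ ($g{\left(N \right)} = N \left(-5\right) = - 5 N$)
$m{\left(4 \right)} \left(-2\right) g{\left(\left(u + 3\right) \left(-1 - 5\right) \right)} = 1 \left(-2\right) \left(- 5 \left(- \frac{52}{7} + 3\right) \left(-1 - 5\right)\right) = - 2 \left(- 5 \left(\left(- \frac{31}{7}\right) \left(-6\right)\right)\right) = - 2 \left(\left(-5\right) \frac{186}{7}\right) = \left(-2\right) \left(- \frac{930}{7}\right) = \frac{1860}{7}$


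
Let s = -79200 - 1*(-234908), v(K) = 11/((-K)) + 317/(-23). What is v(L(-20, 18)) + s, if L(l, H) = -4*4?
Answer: 57295725/368 ≈ 1.5570e+5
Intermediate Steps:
L(l, H) = -16
v(K) = -317/23 - 11/K (v(K) = 11*(-1/K) + 317*(-1/23) = -11/K - 317/23 = -317/23 - 11/K)
s = 155708 (s = -79200 + 234908 = 155708)
v(L(-20, 18)) + s = (-317/23 - 11/(-16)) + 155708 = (-317/23 - 11*(-1/16)) + 155708 = (-317/23 + 11/16) + 155708 = -4819/368 + 155708 = 57295725/368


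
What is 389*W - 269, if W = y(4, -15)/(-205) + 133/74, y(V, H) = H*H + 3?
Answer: -37853/15170 ≈ -2.4953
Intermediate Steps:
y(V, H) = 3 + H² (y(V, H) = H² + 3 = 3 + H²)
W = 10393/15170 (W = (3 + (-15)²)/(-205) + 133/74 = (3 + 225)*(-1/205) + 133*(1/74) = 228*(-1/205) + 133/74 = -228/205 + 133/74 = 10393/15170 ≈ 0.68510)
389*W - 269 = 389*(10393/15170) - 269 = 4042877/15170 - 269 = -37853/15170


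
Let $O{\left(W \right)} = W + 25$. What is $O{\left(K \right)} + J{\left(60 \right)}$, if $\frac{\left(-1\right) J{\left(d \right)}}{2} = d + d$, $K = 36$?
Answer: $-179$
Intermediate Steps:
$J{\left(d \right)} = - 4 d$ ($J{\left(d \right)} = - 2 \left(d + d\right) = - 2 \cdot 2 d = - 4 d$)
$O{\left(W \right)} = 25 + W$
$O{\left(K \right)} + J{\left(60 \right)} = \left(25 + 36\right) - 240 = 61 - 240 = -179$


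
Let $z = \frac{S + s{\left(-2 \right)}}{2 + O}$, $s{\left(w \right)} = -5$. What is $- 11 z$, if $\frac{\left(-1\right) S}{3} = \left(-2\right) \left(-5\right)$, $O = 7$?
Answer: $\frac{385}{9} \approx 42.778$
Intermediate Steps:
$S = -30$ ($S = - 3 \left(\left(-2\right) \left(-5\right)\right) = \left(-3\right) 10 = -30$)
$z = - \frac{35}{9}$ ($z = \frac{-30 - 5}{2 + 7} = - \frac{35}{9} \approx -3.8889$)
$- 11 z = \left(-11\right) \left(- \frac{35}{9}\right) = \frac{385}{9}$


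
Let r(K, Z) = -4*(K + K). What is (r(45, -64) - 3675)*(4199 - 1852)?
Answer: -9470145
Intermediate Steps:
r(K, Z) = -8*K
(r(45, -64) - 3675)*(4199 - 1852) = (-8*45 - 3675)*(4199 - 1852) = (-360 - 3675)*2347 = -4035*2347 = -9470145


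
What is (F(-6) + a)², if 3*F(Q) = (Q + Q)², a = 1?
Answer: 2401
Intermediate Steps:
F(Q) = 4*Q²/3 (F(Q) = (Q + Q)²/3 = (2*Q)²/3 = (4*Q²)/3 = 4*Q²/3)
(F(-6) + a)² = ((4/3)*(-6)² + 1)² = ((4/3)*36 + 1)² = (48 + 1)² = 49² = 2401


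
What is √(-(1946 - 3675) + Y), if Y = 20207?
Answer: 4*√1371 ≈ 148.11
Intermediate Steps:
√(-(1946 - 3675) + Y) = √(-(1946 - 3675) + 20207) = √(-1*(-1729) + 20207) = √(1729 + 20207) = √21936 = 4*√1371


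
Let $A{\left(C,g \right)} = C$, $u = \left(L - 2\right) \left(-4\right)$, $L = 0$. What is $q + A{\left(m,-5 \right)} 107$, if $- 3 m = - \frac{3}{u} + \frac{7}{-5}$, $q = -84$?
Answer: $- \frac{2483}{120} \approx -20.692$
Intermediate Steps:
$u = 8$ ($u = \left(0 - 2\right) \left(-4\right) = \left(-2\right) \left(-4\right) = 8$)
$m = \frac{71}{120}$ ($m = - \frac{- \frac{3}{8} + \frac{7}{-5}}{3} = - \frac{\left(-3\right) \frac{1}{8} + 7 \left(- \frac{1}{5}\right)}{3} = - \frac{- \frac{3}{8} - \frac{7}{5}}{3} = \left(- \frac{1}{3}\right) \left(- \frac{71}{40}\right) = \frac{71}{120} \approx 0.59167$)
$q + A{\left(m,-5 \right)} 107 = -84 + \frac{71}{120} \cdot 107 = -84 + \frac{7597}{120} = - \frac{2483}{120}$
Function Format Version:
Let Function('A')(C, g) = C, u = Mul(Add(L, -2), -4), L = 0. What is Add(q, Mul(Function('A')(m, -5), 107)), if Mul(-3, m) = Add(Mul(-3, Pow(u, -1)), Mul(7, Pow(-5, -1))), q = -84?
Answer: Rational(-2483, 120) ≈ -20.692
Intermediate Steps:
u = 8 (u = Mul(Add(0, -2), -4) = Mul(-2, -4) = 8)
m = Rational(71, 120) (m = Mul(Rational(-1, 3), Add(Mul(-3, Pow(8, -1)), Mul(7, Pow(-5, -1)))) = Mul(Rational(-1, 3), Add(Mul(-3, Rational(1, 8)), Mul(7, Rational(-1, 5)))) = Mul(Rational(-1, 3), Add(Rational(-3, 8), Rational(-7, 5))) = Mul(Rational(-1, 3), Rational(-71, 40)) = Rational(71, 120) ≈ 0.59167)
Add(q, Mul(Function('A')(m, -5), 107)) = Add(-84, Mul(Rational(71, 120), 107)) = Add(-84, Rational(7597, 120)) = Rational(-2483, 120)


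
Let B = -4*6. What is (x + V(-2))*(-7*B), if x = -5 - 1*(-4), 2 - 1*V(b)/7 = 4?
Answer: -2520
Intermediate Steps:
V(b) = -14 (V(b) = 14 - 7*4 = 14 - 28 = -14)
x = -1 (x = -5 + 4 = -1)
B = -24
(x + V(-2))*(-7*B) = (-1 - 14)*(-7*(-24)) = -15*168 = -2520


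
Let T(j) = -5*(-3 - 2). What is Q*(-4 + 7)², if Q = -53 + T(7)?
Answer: -252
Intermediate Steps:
T(j) = 25 (T(j) = -5*(-5) = 25)
Q = -28 (Q = -53 + 25 = -28)
Q*(-4 + 7)² = -28*(-4 + 7)² = -28*3² = -28*9 = -252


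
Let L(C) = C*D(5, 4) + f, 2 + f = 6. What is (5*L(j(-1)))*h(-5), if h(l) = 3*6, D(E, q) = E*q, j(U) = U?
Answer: -1440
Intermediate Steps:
h(l) = 18
f = 4 (f = -2 + 6 = 4)
L(C) = 4 + 20*C (L(C) = C*(5*4) + 4 = C*20 + 4 = 20*C + 4 = 4 + 20*C)
(5*L(j(-1)))*h(-5) = (5*(4 + 20*(-1)))*18 = (5*(4 - 20))*18 = (5*(-16))*18 = -80*18 = -1440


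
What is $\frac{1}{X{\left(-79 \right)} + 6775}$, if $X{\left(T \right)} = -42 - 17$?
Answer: $\frac{1}{6716} \approx 0.0001489$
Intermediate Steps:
$X{\left(T \right)} = -59$ ($X{\left(T \right)} = -42 - 17 = -59$)
$\frac{1}{X{\left(-79 \right)} + 6775} = \frac{1}{-59 + 6775} = \frac{1}{6716}$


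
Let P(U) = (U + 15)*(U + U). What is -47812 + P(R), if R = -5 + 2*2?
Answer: -47840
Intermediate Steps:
R = -1 (R = -5 + 4 = -1)
P(U) = 2*U*(15 + U) (P(U) = (15 + U)*(2*U) = 2*U*(15 + U))
-47812 + P(R) = -47812 + 2*(-1)*(15 - 1) = -47812 + 2*(-1)*14 = -47812 - 28 = -47840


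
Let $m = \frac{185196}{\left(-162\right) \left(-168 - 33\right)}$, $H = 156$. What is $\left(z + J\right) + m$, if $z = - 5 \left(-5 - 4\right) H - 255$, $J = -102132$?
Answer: $- \frac{517525843}{5427} \approx -95361.0$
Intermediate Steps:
$m = \frac{30866}{5427}$ ($m = \frac{185196}{\left(-162\right) \left(-201\right)} = \frac{185196}{32562} = 185196 \cdot \frac{1}{32562} = \frac{30866}{5427} \approx 5.6875$)
$z = 6765$ ($z = - 5 \left(-5 - 4\right) 156 - 255 = \left(-5\right) \left(-9\right) 156 - 255 = 45 \cdot 156 - 255 = 7020 - 255 = 6765$)
$\left(z + J\right) + m = \left(6765 - 102132\right) + \frac{30866}{5427} = -95367 + \frac{30866}{5427} = - \frac{517525843}{5427}$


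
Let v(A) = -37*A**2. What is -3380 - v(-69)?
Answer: 172777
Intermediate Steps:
-3380 - v(-69) = -3380 - (-37)*(-69)**2 = -3380 - (-37)*4761 = -3380 - 1*(-176157) = -3380 + 176157 = 172777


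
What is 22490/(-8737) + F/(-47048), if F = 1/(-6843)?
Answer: -7240643436623/2812872466968 ≈ -2.5741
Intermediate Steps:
F = -1/6843 ≈ -0.00014613
22490/(-8737) + F/(-47048) = 22490/(-8737) - 1/6843/(-47048) = 22490*(-1/8737) - 1/6843*(-1/47048) = -22490/8737 + 1/321949464 = -7240643436623/2812872466968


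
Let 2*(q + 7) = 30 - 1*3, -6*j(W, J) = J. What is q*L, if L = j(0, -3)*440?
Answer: 1430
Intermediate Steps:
j(W, J) = -J/6
q = 13/2 (q = -7 + (30 - 1*3)/2 = -7 + (30 - 3)/2 = -7 + (½)*27 = -7 + 27/2 = 13/2 ≈ 6.5000)
L = 220 (L = -⅙*(-3)*440 = (½)*440 = 220)
q*L = (13/2)*220 = 1430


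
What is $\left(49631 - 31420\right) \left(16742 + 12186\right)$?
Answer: $526807808$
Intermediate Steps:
$\left(49631 - 31420\right) \left(16742 + 12186\right) = 18211 \cdot 28928 = 526807808$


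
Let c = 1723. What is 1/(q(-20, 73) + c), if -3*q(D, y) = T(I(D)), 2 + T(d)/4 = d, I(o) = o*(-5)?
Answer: 3/4777 ≈ 0.00062801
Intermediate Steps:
I(o) = -5*o
T(d) = -8 + 4*d
q(D, y) = 8/3 + 20*D/3 (q(D, y) = -(-8 + 4*(-5*D))/3 = -(-8 - 20*D)/3 = 8/3 + 20*D/3)
1/(q(-20, 73) + c) = 1/((8/3 + (20/3)*(-20)) + 1723) = 1/((8/3 - 400/3) + 1723) = 1/(-392/3 + 1723) = 1/(4777/3) = 3/4777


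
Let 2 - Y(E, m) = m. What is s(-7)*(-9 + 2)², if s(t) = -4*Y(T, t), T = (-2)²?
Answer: -1764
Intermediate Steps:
T = 4
Y(E, m) = 2 - m
s(t) = -8 + 4*t (s(t) = -4*(2 - t) = -8 + 4*t)
s(-7)*(-9 + 2)² = (-8 + 4*(-7))*(-9 + 2)² = (-8 - 28)*(-7)² = -36*49 = -1764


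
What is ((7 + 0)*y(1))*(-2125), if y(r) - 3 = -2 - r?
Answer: 0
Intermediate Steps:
y(r) = 1 - r (y(r) = 3 + (-2 - r) = 1 - r)
((7 + 0)*y(1))*(-2125) = ((7 + 0)*(1 - 1*1))*(-2125) = (7*(1 - 1))*(-2125) = (7*0)*(-2125) = 0*(-2125) = 0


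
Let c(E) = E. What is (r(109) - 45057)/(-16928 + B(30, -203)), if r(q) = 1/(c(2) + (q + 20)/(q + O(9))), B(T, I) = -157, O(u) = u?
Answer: 16445687/6236025 ≈ 2.6372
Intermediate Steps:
r(q) = 1/(2 + (20 + q)/(9 + q)) (r(q) = 1/(2 + (q + 20)/(q + 9)) = 1/(2 + (20 + q)/(9 + q)))
(r(109) - 45057)/(-16928 + B(30, -203)) = ((9 + 109)/(38 + 3*109) - 45057)/(-16928 - 157) = (118/(38 + 327) - 45057)/(-17085) = (118/365 - 45057)*(-1/17085) = -16445687/365*(-1/17085) = 16445687/6236025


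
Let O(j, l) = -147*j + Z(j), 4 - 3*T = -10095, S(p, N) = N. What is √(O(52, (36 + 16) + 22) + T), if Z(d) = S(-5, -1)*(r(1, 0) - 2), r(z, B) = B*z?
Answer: I*√38481/3 ≈ 65.389*I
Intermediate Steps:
T = 10099/3 (T = 4/3 - ⅓*(-10095) = 4/3 + 3365 = 10099/3 ≈ 3366.3)
Z(d) = 2 (Z(d) = -(0*1 - 2) = -(0 - 2) = -1*(-2) = 2)
O(j, l) = 2 - 147*j (O(j, l) = -147*j + 2 = 2 - 147*j)
√(O(52, (36 + 16) + 22) + T) = √((2 - 147*52) + 10099/3) = √((2 - 7644) + 10099/3) = √(-7642 + 10099/3) = √(-12827/3) = I*√38481/3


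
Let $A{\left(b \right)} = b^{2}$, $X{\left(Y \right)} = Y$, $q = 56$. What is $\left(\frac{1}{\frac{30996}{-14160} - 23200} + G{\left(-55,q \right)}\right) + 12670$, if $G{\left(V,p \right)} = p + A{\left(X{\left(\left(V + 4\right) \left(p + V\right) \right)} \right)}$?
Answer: $\frac{419631540461}{27378583} \approx 15327.0$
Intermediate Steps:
$G{\left(V,p \right)} = p + \left(4 + V\right)^{2} \left(V + p\right)^{2}$ ($G{\left(V,p \right)} = p + \left(\left(V + 4\right) \left(p + V\right)\right)^{2} = p + \left(\left(4 + V\right) \left(V + p\right)\right)^{2} = p + \left(4 + V\right)^{2} \left(V + p\right)^{2}$)
$\left(\frac{1}{\frac{30996}{-14160} - 23200} + G{\left(-55,q \right)}\right) + 12670 = \left(\frac{1}{\frac{30996}{-14160} - 23200} + \left(56 + \left(\left(-55\right)^{2} + 4 \left(-55\right) + 4 \cdot 56 - 3080\right)^{2}\right)\right) + 12670 = \left(\frac{1}{30996 \left(- \frac{1}{14160}\right) - 23200} + \left(56 + \left(3025 - 220 + 224 - 3080\right)^{2}\right)\right) + 12670 = \left(\frac{1}{- \frac{2583}{1180} - 23200} + \left(56 + \left(-51\right)^{2}\right)\right) + 12670 = \left(\frac{1}{- \frac{27378583}{1180}} + \left(56 + 2601\right)\right) + 12670 = \left(- \frac{1180}{27378583} + 2657\right) + 12670 = \frac{72744893851}{27378583} + 12670 = \frac{419631540461}{27378583}$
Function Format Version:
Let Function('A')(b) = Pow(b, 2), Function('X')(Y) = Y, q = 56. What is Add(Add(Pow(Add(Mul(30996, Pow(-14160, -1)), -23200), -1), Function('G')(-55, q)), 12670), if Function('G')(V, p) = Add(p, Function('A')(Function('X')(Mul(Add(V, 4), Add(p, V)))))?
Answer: Rational(419631540461, 27378583) ≈ 15327.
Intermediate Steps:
Function('G')(V, p) = Add(p, Mul(Pow(Add(4, V), 2), Pow(Add(V, p), 2))) (Function('G')(V, p) = Add(p, Pow(Mul(Add(V, 4), Add(p, V)), 2)) = Add(p, Pow(Mul(Add(4, V), Add(V, p)), 2)) = Add(p, Mul(Pow(Add(4, V), 2), Pow(Add(V, p), 2))))
Add(Add(Pow(Add(Mul(30996, Pow(-14160, -1)), -23200), -1), Function('G')(-55, q)), 12670) = Add(Add(Pow(Add(Mul(30996, Pow(-14160, -1)), -23200), -1), Add(56, Pow(Add(Pow(-55, 2), Mul(4, -55), Mul(4, 56), Mul(-55, 56)), 2))), 12670) = Add(Add(Pow(Add(Mul(30996, Rational(-1, 14160)), -23200), -1), Add(56, Pow(Add(3025, -220, 224, -3080), 2))), 12670) = Add(Add(Pow(Add(Rational(-2583, 1180), -23200), -1), Add(56, Pow(-51, 2))), 12670) = Add(Add(Pow(Rational(-27378583, 1180), -1), Add(56, 2601)), 12670) = Add(Add(Rational(-1180, 27378583), 2657), 12670) = Add(Rational(72744893851, 27378583), 12670) = Rational(419631540461, 27378583)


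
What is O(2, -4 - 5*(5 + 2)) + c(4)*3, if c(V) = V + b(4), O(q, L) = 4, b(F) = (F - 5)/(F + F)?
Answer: 125/8 ≈ 15.625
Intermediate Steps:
b(F) = (-5 + F)/(2*F) (b(F) = (-5 + F)/((2*F)) = (-5 + F)*(1/(2*F)) = (-5 + F)/(2*F))
c(V) = -⅛ + V (c(V) = V + (½)*(-5 + 4)/4 = V + (½)*(¼)*(-1) = V - ⅛ = -⅛ + V)
O(2, -4 - 5*(5 + 2)) + c(4)*3 = 4 + (-⅛ + 4)*3 = 4 + (31/8)*3 = 4 + 93/8 = 125/8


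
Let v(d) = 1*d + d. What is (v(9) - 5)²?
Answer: 169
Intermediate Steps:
v(d) = 2*d (v(d) = d + d = 2*d)
(v(9) - 5)² = (2*9 - 5)² = (18 - 5)² = 13² = 169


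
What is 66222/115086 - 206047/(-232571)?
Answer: 6519073634/4460944351 ≈ 1.4614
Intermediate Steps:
66222/115086 - 206047/(-232571) = 66222*(1/115086) - 206047*(-1/232571) = 11037/19181 + 206047/232571 = 6519073634/4460944351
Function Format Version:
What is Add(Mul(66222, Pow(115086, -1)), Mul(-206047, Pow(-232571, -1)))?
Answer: Rational(6519073634, 4460944351) ≈ 1.4614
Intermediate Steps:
Add(Mul(66222, Pow(115086, -1)), Mul(-206047, Pow(-232571, -1))) = Add(Mul(66222, Rational(1, 115086)), Mul(-206047, Rational(-1, 232571))) = Add(Rational(11037, 19181), Rational(206047, 232571)) = Rational(6519073634, 4460944351)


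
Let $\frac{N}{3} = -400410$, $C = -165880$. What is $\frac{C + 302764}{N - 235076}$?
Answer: $- \frac{1122}{11773} \approx -0.095303$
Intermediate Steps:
$N = -1201230$ ($N = 3 \left(-400410\right) = -1201230$)
$\frac{C + 302764}{N - 235076} = \frac{-165880 + 302764}{-1201230 - 235076} = \frac{136884}{-1436306} = 136884 \left(- \frac{1}{1436306}\right) = - \frac{1122}{11773}$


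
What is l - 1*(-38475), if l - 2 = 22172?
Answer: 60649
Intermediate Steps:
l = 22174 (l = 2 + 22172 = 22174)
l - 1*(-38475) = 22174 - 1*(-38475) = 22174 + 38475 = 60649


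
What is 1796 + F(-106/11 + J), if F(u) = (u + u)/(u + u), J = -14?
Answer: 1797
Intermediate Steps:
F(u) = 1 (F(u) = (2*u)/((2*u)) = (2*u)*(1/(2*u)) = 1)
1796 + F(-106/11 + J) = 1796 + 1 = 1797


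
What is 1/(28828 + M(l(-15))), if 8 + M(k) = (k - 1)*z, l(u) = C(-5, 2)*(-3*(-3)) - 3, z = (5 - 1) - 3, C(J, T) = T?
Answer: 1/28834 ≈ 3.4681e-5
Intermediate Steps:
z = 1 (z = 4 - 3 = 1)
l(u) = 15 (l(u) = 2*(-3*(-3)) - 3 = 2*9 - 3 = 18 - 3 = 15)
M(k) = -9 + k (M(k) = -8 + (k - 1)*1 = -8 + (-1 + k)*1 = -8 + (-1 + k) = -9 + k)
1/(28828 + M(l(-15))) = 1/(28828 + (-9 + 15)) = 1/(28828 + 6) = 1/28834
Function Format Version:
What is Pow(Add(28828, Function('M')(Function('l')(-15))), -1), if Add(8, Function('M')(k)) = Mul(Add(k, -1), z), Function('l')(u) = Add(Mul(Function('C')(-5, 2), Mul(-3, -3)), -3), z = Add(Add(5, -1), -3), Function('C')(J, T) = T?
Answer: Rational(1, 28834) ≈ 3.4681e-5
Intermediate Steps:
z = 1 (z = Add(4, -3) = 1)
Function('l')(u) = 15 (Function('l')(u) = Add(Mul(2, Mul(-3, -3)), -3) = Add(Mul(2, 9), -3) = Add(18, -3) = 15)
Function('M')(k) = Add(-9, k) (Function('M')(k) = Add(-8, Mul(Add(k, -1), 1)) = Add(-8, Mul(Add(-1, k), 1)) = Add(-8, Add(-1, k)) = Add(-9, k))
Pow(Add(28828, Function('M')(Function('l')(-15))), -1) = Pow(Add(28828, Add(-9, 15)), -1) = Pow(Add(28828, 6), -1) = Pow(28834, -1) = Rational(1, 28834)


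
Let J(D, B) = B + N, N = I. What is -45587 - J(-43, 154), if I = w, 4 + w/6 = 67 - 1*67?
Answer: -45717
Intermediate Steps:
w = -24 (w = -24 + 6*(67 - 1*67) = -24 + 6*(67 - 67) = -24 + 6*0 = -24 + 0 = -24)
I = -24
N = -24
J(D, B) = -24 + B (J(D, B) = B - 24 = -24 + B)
-45587 - J(-43, 154) = -45587 - (-24 + 154) = -45587 - 1*130 = -45587 - 130 = -45717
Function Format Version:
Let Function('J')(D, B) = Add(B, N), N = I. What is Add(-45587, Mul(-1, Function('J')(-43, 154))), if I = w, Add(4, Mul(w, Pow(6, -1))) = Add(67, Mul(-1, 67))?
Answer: -45717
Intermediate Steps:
w = -24 (w = Add(-24, Mul(6, Add(67, Mul(-1, 67)))) = Add(-24, Mul(6, Add(67, -67))) = Add(-24, Mul(6, 0)) = Add(-24, 0) = -24)
I = -24
N = -24
Function('J')(D, B) = Add(-24, B) (Function('J')(D, B) = Add(B, -24) = Add(-24, B))
Add(-45587, Mul(-1, Function('J')(-43, 154))) = Add(-45587, Mul(-1, Add(-24, 154))) = Add(-45587, Mul(-1, 130)) = Add(-45587, -130) = -45717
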